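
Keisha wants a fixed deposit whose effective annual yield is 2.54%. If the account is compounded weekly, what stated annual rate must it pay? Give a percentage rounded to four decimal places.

(1 + r/52)^52 − 1 = 0.0254, so 1 + r/52 = 1.0254^(1/52).
r/52 = 0.000482, so r = 0.025089 = 2.5089%.

2.5089%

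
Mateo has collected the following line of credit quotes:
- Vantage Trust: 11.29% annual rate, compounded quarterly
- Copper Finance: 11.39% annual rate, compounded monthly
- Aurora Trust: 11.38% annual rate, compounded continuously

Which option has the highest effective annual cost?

Vantage Trust: (1 + 0.1129/4)^4 − 1 = 11.777%
Copper Finance: (1 + 0.1139/12)^12 − 1 = 12.004%
Aurora Trust: e^0.1138 − 1 = 12.053%
The highest effective annual rate is Aurora Trust at 12.053%.

Aurora Trust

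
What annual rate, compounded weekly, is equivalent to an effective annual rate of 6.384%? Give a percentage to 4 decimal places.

(1 + r/52)^52 − 1 = 0.06384, so 1 + r/52 = 1.06384^(1/52).
r/52 = 0.001191, so r = 0.061922 = 6.1922%.

6.1922%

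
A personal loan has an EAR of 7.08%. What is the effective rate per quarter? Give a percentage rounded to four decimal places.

1.7249%

The per-quarter rate i satisfies (1 + i)^4 = 1 + 0.0708.
i = 1.0708^(1/4) − 1 = 0.0172486 = 1.7249%.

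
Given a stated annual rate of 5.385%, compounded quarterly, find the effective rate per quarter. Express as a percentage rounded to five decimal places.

With a nominal annual rate compounded quarterly, the periodic rate is the nominal rate divided by 4.
i = 0.05385 / 4 = 0.0134625 = 1.34625%.

1.34625%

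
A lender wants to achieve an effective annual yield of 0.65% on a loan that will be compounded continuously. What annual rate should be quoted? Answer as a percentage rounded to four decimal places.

0.6479%

Continuous: nominal r satisfies e^r − 1 = 0.0065.
r = ln(1 + 0.0065) = ln(1.0065) = 0.006479 = 0.6479%.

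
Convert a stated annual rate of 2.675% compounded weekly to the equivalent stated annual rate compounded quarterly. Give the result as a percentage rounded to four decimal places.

EAR = (1 + 0.02675/52)^52 − 1 = 0.027104.
Solve (1 + r/4)^4 = 1.027104: r/4 = 1.027104^(1/4) − 1 = 0.006708, so r = 0.026833 = 2.6833%.

2.6833%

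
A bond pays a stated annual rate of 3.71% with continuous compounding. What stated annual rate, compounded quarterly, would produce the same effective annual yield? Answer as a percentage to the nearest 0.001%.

3.727%

EAR under continuous compounding: e^0.0371 − 1 = 0.037797.
Solve (1 + r/4)^4 = 1.037797: r/4 = 1.037797^(1/4) − 1 = 0.009318, so r = 0.037273 = 3.727%.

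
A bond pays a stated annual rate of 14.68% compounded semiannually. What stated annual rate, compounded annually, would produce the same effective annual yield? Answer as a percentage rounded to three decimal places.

15.219%

EAR = (1 + 0.1468/2)^2 − 1 = 0.152188.
Compounded annually, the equivalent nominal rate is the EAR itself: 15.219%.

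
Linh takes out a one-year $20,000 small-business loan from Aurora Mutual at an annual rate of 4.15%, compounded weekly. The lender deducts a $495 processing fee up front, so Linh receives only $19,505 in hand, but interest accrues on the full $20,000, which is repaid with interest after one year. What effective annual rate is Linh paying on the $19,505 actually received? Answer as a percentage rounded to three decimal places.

Amount owed after one year: 20,000 × (1 + 0.0415/52)^52 = 20,000 × 1.042356 = $20,847.12.
Effective rate on net proceeds: 20,847.12 / 19,505 − 1 = 0.068809 = 6.881%.

6.881%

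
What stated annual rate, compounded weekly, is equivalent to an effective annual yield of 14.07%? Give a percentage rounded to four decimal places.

13.1809%

(1 + r/52)^52 − 1 = 0.1407, so 1 + r/52 = 1.1407^(1/52).
r/52 = 0.002535, so r = 0.131809 = 13.1809%.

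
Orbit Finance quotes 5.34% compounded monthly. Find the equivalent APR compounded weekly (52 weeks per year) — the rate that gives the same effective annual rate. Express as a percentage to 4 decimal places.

5.3309%

EAR = (1 + 0.0534/12)^12 − 1 = 0.054727.
Solve (1 + r/52)^52 = 1.054727: r/52 = 1.054727^(1/52) − 1 = 0.001025, so r = 0.053309 = 5.3309%.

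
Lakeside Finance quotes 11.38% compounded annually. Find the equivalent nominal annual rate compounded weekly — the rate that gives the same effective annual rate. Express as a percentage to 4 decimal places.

10.7889%

Compounded annually, EAR = nominal = 0.113800.
Solve (1 + r/52)^52 = 1.113800: r/52 = 1.113800^(1/52) − 1 = 0.002075, so r = 0.107889 = 10.7889%.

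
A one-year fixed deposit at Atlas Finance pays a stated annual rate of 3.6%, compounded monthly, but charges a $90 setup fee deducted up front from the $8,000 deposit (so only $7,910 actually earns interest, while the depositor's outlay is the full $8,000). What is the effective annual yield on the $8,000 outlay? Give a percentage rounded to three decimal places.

Value after one year: 7,910 × (1 + 0.036/12)^12 = 7,910 × 1.036600 = $8,199.51.
Effective yield on the $8,000 outlay: 8,199.51 / 8,000 − 1 = 0.024938 = 2.494%.

2.494%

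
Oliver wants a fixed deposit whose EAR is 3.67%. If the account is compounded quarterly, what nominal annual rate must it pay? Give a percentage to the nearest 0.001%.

(1 + r/4)^4 − 1 = 0.0367, so 1 + r/4 = 1.0367^(1/4).
r/4 = 0.009051, so r = 0.036205 = 3.621%.

3.621%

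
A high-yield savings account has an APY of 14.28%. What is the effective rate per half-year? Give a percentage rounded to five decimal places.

6.90182%

The per-half-year rate i satisfies (1 + i)^2 = 1 + 0.1428.
i = 1.1428^(1/2) − 1 = 0.0690182 = 6.90182%.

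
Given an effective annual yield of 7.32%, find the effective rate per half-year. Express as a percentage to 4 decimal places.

The per-half-year rate i satisfies (1 + i)^2 = 1 + 0.0732.
i = 1.0732^(1/2) − 1 = 0.0359537 = 3.5954%.

3.5954%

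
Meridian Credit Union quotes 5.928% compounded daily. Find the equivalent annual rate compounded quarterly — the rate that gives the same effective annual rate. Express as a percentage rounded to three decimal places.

EAR = (1 + 0.05928/365)^365 − 1 = 0.061067.
Solve (1 + r/4)^4 = 1.061067: r/4 = 1.061067^(1/4) − 1 = 0.014929, so r = 0.059717 = 5.972%.

5.972%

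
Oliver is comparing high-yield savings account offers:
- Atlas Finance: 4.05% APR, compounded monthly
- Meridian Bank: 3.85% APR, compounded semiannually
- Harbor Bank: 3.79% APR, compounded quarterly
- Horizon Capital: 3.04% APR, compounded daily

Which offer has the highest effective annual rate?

Atlas Finance: (1 + 0.0405/12)^12 − 1 = 4.126%
Meridian Bank: (1 + 0.0385/2)^2 − 1 = 3.887%
Harbor Bank: (1 + 0.0379/4)^4 − 1 = 3.844%
Horizon Capital: (1 + 0.0304/365)^365 − 1 = 3.087%
The highest effective annual rate is Atlas Finance at 4.126%.

Atlas Finance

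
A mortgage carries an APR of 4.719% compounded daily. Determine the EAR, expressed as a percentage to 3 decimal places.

EAR = (1 + 0.04719/365)^365 − 1.
= (1 + 0.000129)^365 − 1 = 1.048318 − 1 = 4.832%.

4.832%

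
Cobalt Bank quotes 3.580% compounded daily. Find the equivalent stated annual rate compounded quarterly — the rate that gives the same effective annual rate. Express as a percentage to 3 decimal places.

3.596%

EAR = (1 + 0.03580/365)^365 − 1 = 0.036447.
Solve (1 + r/4)^4 = 1.036447: r/4 = 1.036447^(1/4) − 1 = 0.008990, so r = 0.035959 = 3.596%.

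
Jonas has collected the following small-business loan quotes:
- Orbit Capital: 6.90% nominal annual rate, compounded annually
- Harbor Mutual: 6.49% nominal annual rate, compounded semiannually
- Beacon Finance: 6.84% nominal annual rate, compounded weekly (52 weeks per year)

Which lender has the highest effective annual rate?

Orbit Capital: compounded annually, EAR = 6.900%
Harbor Mutual: (1 + 0.0649/2)^2 − 1 = 6.595%
Beacon Finance: (1 + 0.0684/52)^52 − 1 = 7.075%
The highest effective annual rate is Beacon Finance at 7.075%.

Beacon Finance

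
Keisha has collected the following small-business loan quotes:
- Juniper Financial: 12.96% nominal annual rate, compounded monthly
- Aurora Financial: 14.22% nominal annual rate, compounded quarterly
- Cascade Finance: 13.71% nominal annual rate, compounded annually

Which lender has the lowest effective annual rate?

Cascade Finance

Juniper Financial: (1 + 0.1296/12)^12 − 1 = 13.758%
Aurora Financial: (1 + 0.1422/4)^4 − 1 = 14.996%
Cascade Finance: compounded annually, EAR = 13.710%
The lowest effective annual rate is Cascade Finance at 13.710%.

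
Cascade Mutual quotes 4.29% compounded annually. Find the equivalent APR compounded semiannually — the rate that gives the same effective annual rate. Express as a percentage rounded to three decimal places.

4.245%

Compounded annually, EAR = nominal = 0.042900.
Solve (1 + r/2)^2 = 1.042900: r/2 = 1.042900^(1/2) − 1 = 0.021225, so r = 0.042450 = 4.245%.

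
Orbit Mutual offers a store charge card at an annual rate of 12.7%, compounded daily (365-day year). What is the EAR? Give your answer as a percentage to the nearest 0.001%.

EAR = (1 + 0.127/365)^365 − 1.
= 1.135392 − 1 = 13.539%.

13.539%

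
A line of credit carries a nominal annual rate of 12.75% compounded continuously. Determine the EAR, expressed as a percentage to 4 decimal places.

With continuous compounding, EAR = e^0.1275 − 1.
e^0.1275 = 1.135985, so EAR = 0.135985 = 13.5985%.

13.5985%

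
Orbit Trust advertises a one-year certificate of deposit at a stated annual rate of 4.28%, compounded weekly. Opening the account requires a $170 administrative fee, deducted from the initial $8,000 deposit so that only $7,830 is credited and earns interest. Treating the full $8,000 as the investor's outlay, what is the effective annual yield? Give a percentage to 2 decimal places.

Value after one year: 7,830 × (1 + 0.0428/52)^52 = 7,830 × 1.043711 = $8,172.26.
Effective yield on the $8,000 outlay: 8,172.26 / 8,000 − 1 = 0.021532 = 2.15%.

2.15%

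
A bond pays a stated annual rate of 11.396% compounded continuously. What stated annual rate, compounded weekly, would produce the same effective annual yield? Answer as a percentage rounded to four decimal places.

11.4085%

EAR under continuous compounding: e^0.11396 − 1 = 0.120707.
Solve (1 + r/52)^52 = 1.120707: r/52 = 1.120707^(1/52) − 1 = 0.002194, so r = 0.114085 = 11.4085%.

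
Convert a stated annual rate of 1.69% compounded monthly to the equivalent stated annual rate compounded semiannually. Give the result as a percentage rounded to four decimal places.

1.6960%

EAR = (1 + 0.0169/12)^12 − 1 = 0.017032.
Solve (1 + r/2)^2 = 1.017032: r/2 = 1.017032^(1/2) − 1 = 0.008480, so r = 0.016960 = 1.6960%.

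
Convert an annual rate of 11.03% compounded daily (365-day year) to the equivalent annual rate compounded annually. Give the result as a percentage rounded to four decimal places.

EAR = (1 + 0.1103/365)^365 − 1 = 0.116594.
Compounded annually, the equivalent nominal rate is the EAR itself: 11.6594%.

11.6594%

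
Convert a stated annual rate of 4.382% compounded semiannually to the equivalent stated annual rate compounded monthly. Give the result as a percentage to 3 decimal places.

4.343%

EAR = (1 + 0.04382/2)^2 − 1 = 0.044300.
Solve (1 + r/12)^12 = 1.044300: r/12 = 1.044300^(1/12) − 1 = 0.003619, so r = 0.043425 = 4.343%.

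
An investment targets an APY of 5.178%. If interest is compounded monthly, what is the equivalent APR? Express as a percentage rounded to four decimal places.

(1 + r/12)^12 − 1 = 0.05178, so 1 + r/12 = 1.05178^(1/12).
r/12 = 0.004216, so r = 0.050590 = 5.0590%.

5.0590%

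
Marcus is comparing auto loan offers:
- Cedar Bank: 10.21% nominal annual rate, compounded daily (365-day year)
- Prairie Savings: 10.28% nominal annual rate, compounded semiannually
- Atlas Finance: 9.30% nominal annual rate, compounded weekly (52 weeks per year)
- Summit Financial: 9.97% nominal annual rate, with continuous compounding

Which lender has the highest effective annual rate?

Cedar Bank

Cedar Bank: (1 + 0.1021/365)^365 − 1 = 10.748%
Prairie Savings: (1 + 0.1028/2)^2 − 1 = 10.544%
Atlas Finance: (1 + 0.0930/52)^52 − 1 = 9.737%
Summit Financial: e^0.0997 − 1 = 10.484%
The highest effective annual rate is Cedar Bank at 10.748%.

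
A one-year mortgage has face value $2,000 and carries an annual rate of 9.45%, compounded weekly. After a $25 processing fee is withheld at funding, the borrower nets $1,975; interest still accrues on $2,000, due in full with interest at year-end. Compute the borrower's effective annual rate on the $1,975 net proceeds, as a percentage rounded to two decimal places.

Amount owed after one year: 2,000 × (1 + 0.0945/52)^52 = 2,000 × 1.099015 = $2,198.03.
Effective rate on net proceeds: 2,198.03 / 1,975 − 1 = 0.112926 = 11.29%.

11.29%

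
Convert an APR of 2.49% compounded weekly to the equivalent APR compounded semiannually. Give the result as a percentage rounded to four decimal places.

2.5050%

EAR = (1 + 0.0249/52)^52 − 1 = 0.025206.
Solve (1 + r/2)^2 = 1.025206: r/2 = 1.025206^(1/2) − 1 = 0.012525, so r = 0.025050 = 2.5050%.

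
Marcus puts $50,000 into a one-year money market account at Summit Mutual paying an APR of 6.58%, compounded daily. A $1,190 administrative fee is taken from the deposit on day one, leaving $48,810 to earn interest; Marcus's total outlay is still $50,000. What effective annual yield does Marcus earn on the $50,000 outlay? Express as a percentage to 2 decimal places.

Value after one year: 48,810 × (1 + 0.0658/365)^365 = 48,810 × 1.068007 = $52,129.41.
Effective yield on the $50,000 outlay: 52,129.41 / 50,000 − 1 = 0.042588 = 4.26%.

4.26%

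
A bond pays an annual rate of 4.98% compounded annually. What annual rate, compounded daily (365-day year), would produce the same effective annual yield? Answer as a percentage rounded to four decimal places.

Compounded annually, EAR = nominal = 0.049800.
Solve (1 + r/365)^365 = 1.049800: r/365 = 1.049800^(1/365) − 1 = 0.000133, so r = 0.048603 = 4.8603%.

4.8603%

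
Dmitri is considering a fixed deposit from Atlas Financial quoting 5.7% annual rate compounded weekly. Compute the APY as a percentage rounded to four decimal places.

5.8623%

EAR = (1 + 0.057/52)^52 − 1.
= (1 + 0.001096)^52 − 1 = 1.058623 − 1 = 5.8623%.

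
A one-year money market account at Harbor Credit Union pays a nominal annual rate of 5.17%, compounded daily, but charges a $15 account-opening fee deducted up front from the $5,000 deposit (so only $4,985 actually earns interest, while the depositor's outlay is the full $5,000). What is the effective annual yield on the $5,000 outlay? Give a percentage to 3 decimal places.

Value after one year: 4,985 × (1 + 0.0517/365)^365 = 4,985 × 1.053056 = $5,249.48.
Effective yield on the $5,000 outlay: 5,249.48 / 5,000 − 1 = 0.049897 = 4.990%.

4.990%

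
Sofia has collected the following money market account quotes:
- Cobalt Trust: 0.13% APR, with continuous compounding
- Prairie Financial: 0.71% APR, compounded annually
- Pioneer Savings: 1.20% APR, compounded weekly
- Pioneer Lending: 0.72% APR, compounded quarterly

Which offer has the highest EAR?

Pioneer Savings

Cobalt Trust: e^0.0013 − 1 = 0.130%
Prairie Financial: compounded annually, EAR = 0.710%
Pioneer Savings: (1 + 0.0120/52)^52 − 1 = 1.207%
Pioneer Lending: (1 + 0.0072/4)^4 − 1 = 0.722%
The highest effective annual rate is Pioneer Savings at 1.207%.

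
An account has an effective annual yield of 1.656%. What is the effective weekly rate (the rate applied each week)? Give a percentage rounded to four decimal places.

0.0316%

The per-week rate i satisfies (1 + i)^52 = 1 + 0.01656.
i = 1.01656^(1/52) − 1 = 0.0003159 = 0.0316%.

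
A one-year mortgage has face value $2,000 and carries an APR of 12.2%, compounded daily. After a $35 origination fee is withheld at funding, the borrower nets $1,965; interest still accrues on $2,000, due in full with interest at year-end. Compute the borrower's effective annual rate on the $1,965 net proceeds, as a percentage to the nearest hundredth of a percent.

14.99%

Amount owed after one year: 2,000 × (1 + 0.122/365)^365 = 2,000 × 1.129731 = $2,259.46.
Effective rate on net proceeds: 2,259.46 / 1,965 − 1 = 0.149854 = 14.99%.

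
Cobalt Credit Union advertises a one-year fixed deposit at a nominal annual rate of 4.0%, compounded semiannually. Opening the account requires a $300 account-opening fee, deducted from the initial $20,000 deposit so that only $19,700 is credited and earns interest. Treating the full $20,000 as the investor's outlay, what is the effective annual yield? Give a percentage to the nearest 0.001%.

Value after one year: 19,700 × (1 + 0.040/2)^2 = 19,700 × 1.040400 = $20,495.88.
Effective yield on the $20,000 outlay: 20,495.88 / 20,000 − 1 = 0.024794 = 2.479%.

2.479%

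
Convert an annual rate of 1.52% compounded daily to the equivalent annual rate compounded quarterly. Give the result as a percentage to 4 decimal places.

1.5229%

EAR = (1 + 0.0152/365)^365 − 1 = 0.015316.
Solve (1 + r/4)^4 = 1.015316: r/4 = 1.015316^(1/4) − 1 = 0.003807, so r = 0.015229 = 1.5229%.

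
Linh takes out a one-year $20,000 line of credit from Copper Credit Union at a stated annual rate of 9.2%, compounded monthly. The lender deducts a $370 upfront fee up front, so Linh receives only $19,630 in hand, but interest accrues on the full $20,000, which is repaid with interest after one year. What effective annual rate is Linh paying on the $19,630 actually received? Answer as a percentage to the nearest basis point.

Amount owed after one year: 20,000 × (1 + 0.092/12)^12 = 20,000 × 1.095980 = $21,919.60.
Effective rate on net proceeds: 21,919.60 / 19,630 − 1 = 0.116638 = 11.66%.

11.66%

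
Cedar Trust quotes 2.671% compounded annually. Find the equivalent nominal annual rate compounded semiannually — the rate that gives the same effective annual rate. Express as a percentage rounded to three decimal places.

2.653%

Compounded annually, EAR = nominal = 0.026710.
Solve (1 + r/2)^2 = 1.026710: r/2 = 1.026710^(1/2) − 1 = 0.013267, so r = 0.026534 = 2.653%.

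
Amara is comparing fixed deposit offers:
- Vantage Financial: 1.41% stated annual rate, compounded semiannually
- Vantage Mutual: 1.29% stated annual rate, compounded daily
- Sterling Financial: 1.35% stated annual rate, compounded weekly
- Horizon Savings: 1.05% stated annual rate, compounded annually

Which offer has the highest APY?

Vantage Financial: (1 + 0.0141/2)^2 − 1 = 1.415%
Vantage Mutual: (1 + 0.0129/365)^365 − 1 = 1.298%
Sterling Financial: (1 + 0.0135/52)^52 − 1 = 1.359%
Horizon Savings: compounded annually, EAR = 1.050%
The highest effective annual rate is Vantage Financial at 1.415%.

Vantage Financial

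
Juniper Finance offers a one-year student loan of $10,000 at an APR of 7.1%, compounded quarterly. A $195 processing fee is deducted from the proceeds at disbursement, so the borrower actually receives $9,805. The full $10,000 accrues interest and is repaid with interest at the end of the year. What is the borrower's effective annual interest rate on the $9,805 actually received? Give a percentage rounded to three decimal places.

9.425%

Amount owed after one year: 10,000 × (1 + 0.071/4)^4 = 10,000 × 1.072913 = $10,729.13.
Effective rate on net proceeds: 10,729.13 / 9,805 − 1 = 0.094251 = 9.425%.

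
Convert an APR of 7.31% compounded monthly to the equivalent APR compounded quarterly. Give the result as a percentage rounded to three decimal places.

EAR = (1 + 0.0731/12)^12 − 1 = 0.075600.
Solve (1 + r/4)^4 = 1.075600: r/4 = 1.075600^(1/4) − 1 = 0.018387, so r = 0.073546 = 7.355%.

7.355%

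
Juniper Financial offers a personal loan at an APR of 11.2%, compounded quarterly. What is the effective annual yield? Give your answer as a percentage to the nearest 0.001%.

EAR = (1 + 0.112/4)^4 − 1.
= (1 + 0.028000)^4 − 1 = 1.116792 − 1 = 11.679%.

11.679%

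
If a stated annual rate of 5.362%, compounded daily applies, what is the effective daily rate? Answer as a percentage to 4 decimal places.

0.0147%

With a nominal annual rate compounded daily, the periodic rate is the nominal rate divided by 365.
i = 0.05362 / 365 = 0.0001469 = 0.0147%.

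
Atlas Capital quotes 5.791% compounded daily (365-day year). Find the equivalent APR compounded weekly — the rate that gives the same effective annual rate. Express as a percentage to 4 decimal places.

EAR = (1 + 0.05791/365)^365 − 1 = 0.059615.
Solve (1 + r/52)^52 = 1.059615: r/52 = 1.059615^(1/52) − 1 = 0.001114, so r = 0.057938 = 5.7938%.

5.7938%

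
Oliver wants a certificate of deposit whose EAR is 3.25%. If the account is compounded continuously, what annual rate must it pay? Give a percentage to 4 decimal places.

Continuous: nominal r satisfies e^r − 1 = 0.0325.
r = ln(1 + 0.0325) = ln(1.0325) = 0.031983 = 3.1983%.

3.1983%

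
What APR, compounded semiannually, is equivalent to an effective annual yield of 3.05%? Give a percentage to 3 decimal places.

3.027%

(1 + r/2)^2 − 1 = 0.0305, so 1 + r/2 = 1.0305^(1/2).
r/2 = 0.015135, so r = 0.030271 = 3.027%.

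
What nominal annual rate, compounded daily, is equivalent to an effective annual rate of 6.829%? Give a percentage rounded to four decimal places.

6.6065%

(1 + r/365)^365 − 1 = 0.06829, so 1 + r/365 = 1.06829^(1/365).
r/365 = 0.000181, so r = 0.066065 = 6.6065%.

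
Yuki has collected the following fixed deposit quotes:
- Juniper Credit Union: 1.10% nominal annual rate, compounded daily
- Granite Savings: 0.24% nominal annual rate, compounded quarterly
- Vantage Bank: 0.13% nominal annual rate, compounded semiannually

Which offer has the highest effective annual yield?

Juniper Credit Union

Juniper Credit Union: (1 + 0.0110/365)^365 − 1 = 1.106%
Granite Savings: (1 + 0.0024/4)^4 − 1 = 0.240%
Vantage Bank: (1 + 0.0013/2)^2 − 1 = 0.130%
The highest effective annual rate is Juniper Credit Union at 1.106%.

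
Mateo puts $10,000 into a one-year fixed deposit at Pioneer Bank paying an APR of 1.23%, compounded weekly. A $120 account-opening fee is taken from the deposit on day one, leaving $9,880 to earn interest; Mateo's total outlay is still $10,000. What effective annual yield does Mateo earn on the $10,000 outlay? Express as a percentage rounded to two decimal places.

0.02%

Value after one year: 9,880 × (1 + 0.0123/52)^52 = 9,880 × 1.012374 = $10,002.26.
Effective yield on the $10,000 outlay: 10,002.26 / 10,000 − 1 = 0.000226 = 0.02%.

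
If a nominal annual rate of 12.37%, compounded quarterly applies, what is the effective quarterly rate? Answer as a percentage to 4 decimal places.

With a nominal annual rate compounded quarterly, the periodic rate is the nominal rate divided by 4.
i = 0.1237 / 4 = 0.0309250 = 3.0925%.

3.0925%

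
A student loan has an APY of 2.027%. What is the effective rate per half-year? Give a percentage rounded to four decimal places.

1.0084%

The per-half-year rate i satisfies (1 + i)^2 = 1 + 0.02027.
i = 1.02027^(1/2) − 1 = 0.0100842 = 1.0084%.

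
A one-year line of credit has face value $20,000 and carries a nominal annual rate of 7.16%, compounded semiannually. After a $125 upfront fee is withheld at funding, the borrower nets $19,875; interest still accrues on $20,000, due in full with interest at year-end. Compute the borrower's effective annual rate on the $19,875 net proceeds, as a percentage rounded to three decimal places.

Amount owed after one year: 20,000 × (1 + 0.0716/2)^2 = 20,000 × 1.072882 = $21,457.63.
Effective rate on net proceeds: 21,457.63 / 19,875 − 1 = 0.079629 = 7.963%.

7.963%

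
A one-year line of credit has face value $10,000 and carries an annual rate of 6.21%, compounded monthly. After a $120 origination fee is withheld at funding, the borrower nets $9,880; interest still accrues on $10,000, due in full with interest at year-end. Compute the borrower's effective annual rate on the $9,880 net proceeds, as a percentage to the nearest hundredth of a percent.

Amount owed after one year: 10,000 × (1 + 0.0621/12)^12 = 10,000 × 1.063898 = $10,638.98.
Effective rate on net proceeds: 10,638.98 / 9,880 − 1 = 0.076820 = 7.68%.

7.68%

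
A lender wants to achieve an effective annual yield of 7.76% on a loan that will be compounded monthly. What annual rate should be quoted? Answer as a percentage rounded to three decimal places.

(1 + r/12)^12 − 1 = 0.0776, so 1 + r/12 = 1.0776^(1/12).
r/12 = 0.006247, so r = 0.074970 = 7.497%.

7.497%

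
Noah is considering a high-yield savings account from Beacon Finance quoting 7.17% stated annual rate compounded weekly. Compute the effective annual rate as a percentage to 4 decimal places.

7.4280%

EAR = (1 + 0.0717/52)^52 − 1.
= (1 + 0.001379)^52 − 1 = 1.074280 − 1 = 7.4280%.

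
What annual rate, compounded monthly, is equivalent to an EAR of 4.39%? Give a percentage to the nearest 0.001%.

(1 + r/12)^12 − 1 = 0.0439, so 1 + r/12 = 1.0439^(1/12).
r/12 = 0.003587, so r = 0.043041 = 4.304%.

4.304%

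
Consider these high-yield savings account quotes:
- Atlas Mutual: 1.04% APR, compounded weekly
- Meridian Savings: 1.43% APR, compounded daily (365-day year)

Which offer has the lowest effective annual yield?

Atlas Mutual: (1 + 0.0104/52)^52 − 1 = 1.045%
Meridian Savings: (1 + 0.0143/365)^365 − 1 = 1.440%
The lowest effective annual rate is Atlas Mutual at 1.045%.

Atlas Mutual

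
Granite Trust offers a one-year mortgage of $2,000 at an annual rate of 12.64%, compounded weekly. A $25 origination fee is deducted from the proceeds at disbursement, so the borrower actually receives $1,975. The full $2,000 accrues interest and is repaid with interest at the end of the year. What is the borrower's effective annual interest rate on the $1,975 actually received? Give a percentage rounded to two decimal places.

14.89%

Amount owed after one year: 2,000 × (1 + 0.1264/52)^52 = 2,000 × 1.134562 = $2,269.12.
Effective rate on net proceeds: 2,269.12 / 1,975 − 1 = 0.148923 = 14.89%.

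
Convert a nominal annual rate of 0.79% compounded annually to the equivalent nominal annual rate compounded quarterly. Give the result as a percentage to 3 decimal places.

Compounded annually, EAR = nominal = 0.007900.
Solve (1 + r/4)^4 = 1.007900: r/4 = 1.007900^(1/4) − 1 = 0.001969, so r = 0.007877 = 0.788%.

0.788%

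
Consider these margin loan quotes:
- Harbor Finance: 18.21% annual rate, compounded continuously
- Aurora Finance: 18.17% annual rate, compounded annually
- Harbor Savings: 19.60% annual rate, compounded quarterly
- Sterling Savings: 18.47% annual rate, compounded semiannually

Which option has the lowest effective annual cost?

Harbor Finance: e^0.1821 − 1 = 19.973%
Aurora Finance: compounded annually, EAR = 18.170%
Harbor Savings: (1 + 0.1960/4)^4 − 1 = 21.088%
Sterling Savings: (1 + 0.1847/2)^2 − 1 = 19.323%
The lowest effective annual rate is Aurora Finance at 18.170%.

Aurora Finance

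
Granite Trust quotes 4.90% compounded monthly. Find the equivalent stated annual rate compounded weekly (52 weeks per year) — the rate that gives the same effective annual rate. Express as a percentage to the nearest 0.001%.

EAR = (1 + 0.0490/12)^12 − 1 = 0.050116.
Solve (1 + r/52)^52 = 1.050116: r/52 = 1.050116^(1/52) − 1 = 0.000941, so r = 0.048923 = 4.892%.

4.892%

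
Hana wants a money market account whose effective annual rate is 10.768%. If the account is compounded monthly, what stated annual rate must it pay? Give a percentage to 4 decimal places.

10.2705%

(1 + r/12)^12 − 1 = 0.10768, so 1 + r/12 = 1.10768^(1/12).
r/12 = 0.008559, so r = 0.102705 = 10.2705%.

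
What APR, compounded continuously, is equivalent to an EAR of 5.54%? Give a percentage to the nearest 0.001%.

Continuous: nominal r satisfies e^r − 1 = 0.0554.
r = ln(1 + 0.0554) = ln(1.0554) = 0.053920 = 5.392%.

5.392%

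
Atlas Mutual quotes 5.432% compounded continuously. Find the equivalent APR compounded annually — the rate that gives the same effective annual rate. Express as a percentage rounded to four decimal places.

EAR under continuous compounding: e^0.05432 − 1 = 0.055822.
Compounded annually, the equivalent nominal rate is the EAR itself: 5.5822%.

5.5822%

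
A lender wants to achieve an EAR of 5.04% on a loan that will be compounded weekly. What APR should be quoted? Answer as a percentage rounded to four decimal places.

4.9194%

(1 + r/52)^52 − 1 = 0.0504, so 1 + r/52 = 1.0504^(1/52).
r/52 = 0.000946, so r = 0.049194 = 4.9194%.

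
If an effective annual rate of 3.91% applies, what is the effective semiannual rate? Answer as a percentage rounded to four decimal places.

1.9363%

The per-half-year rate i satisfies (1 + i)^2 = 1 + 0.0391.
i = 1.0391^(1/2) − 1 = 0.0193625 = 1.9363%.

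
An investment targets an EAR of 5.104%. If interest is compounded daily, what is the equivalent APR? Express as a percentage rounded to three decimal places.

4.978%

(1 + r/365)^365 − 1 = 0.05104, so 1 + r/365 = 1.05104^(1/365).
r/365 = 0.000136, so r = 0.049784 = 4.978%.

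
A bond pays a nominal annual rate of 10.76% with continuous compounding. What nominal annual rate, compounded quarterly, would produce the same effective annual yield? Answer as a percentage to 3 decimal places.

10.906%

EAR under continuous compounding: e^0.1076 − 1 = 0.113602.
Solve (1 + r/4)^4 = 1.113602: r/4 = 1.113602^(1/4) − 1 = 0.027265, so r = 0.109060 = 10.906%.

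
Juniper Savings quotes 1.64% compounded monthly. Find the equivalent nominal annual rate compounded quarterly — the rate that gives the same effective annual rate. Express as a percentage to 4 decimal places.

EAR = (1 + 0.0164/12)^12 − 1 = 0.016524.
Solve (1 + r/4)^4 = 1.016524: r/4 = 1.016524^(1/4) − 1 = 0.004106, so r = 0.016422 = 1.6422%.

1.6422%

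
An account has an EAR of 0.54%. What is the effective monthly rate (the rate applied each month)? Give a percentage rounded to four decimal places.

The per-month rate i satisfies (1 + i)^12 = 1 + 0.0054.
i = 1.0054^(1/12) − 1 = 0.0004489 = 0.0449%.

0.0449%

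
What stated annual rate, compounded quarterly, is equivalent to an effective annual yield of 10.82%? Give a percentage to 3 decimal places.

10.407%

(1 + r/4)^4 − 1 = 0.1082, so 1 + r/4 = 1.1082^(1/4).
r/4 = 0.026017, so r = 0.104068 = 10.407%.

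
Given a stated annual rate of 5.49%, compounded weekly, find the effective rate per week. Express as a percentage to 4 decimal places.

With a nominal annual rate compounded weekly, the periodic rate is the nominal rate divided by 52.
i = 0.0549 / 52 = 0.0010558 = 0.1056%.

0.1056%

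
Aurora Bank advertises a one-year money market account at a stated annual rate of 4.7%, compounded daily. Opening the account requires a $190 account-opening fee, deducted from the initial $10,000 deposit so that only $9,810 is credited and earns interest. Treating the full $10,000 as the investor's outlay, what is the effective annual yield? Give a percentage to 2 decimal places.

Value after one year: 9,810 × (1 + 0.047/365)^365 = 9,810 × 1.048119 = $10,282.05.
Effective yield on the $10,000 outlay: 10,282.05 / 10,000 − 1 = 0.028205 = 2.82%.

2.82%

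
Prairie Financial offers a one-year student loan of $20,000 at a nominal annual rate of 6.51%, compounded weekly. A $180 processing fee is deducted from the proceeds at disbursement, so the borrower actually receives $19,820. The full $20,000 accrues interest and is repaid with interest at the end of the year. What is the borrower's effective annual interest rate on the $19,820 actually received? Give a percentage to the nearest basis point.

Amount owed after one year: 20,000 × (1 + 0.0651/52)^52 = 20,000 × 1.067222 = $21,344.45.
Effective rate on net proceeds: 21,344.45 / 19,820 − 1 = 0.076915 = 7.69%.

7.69%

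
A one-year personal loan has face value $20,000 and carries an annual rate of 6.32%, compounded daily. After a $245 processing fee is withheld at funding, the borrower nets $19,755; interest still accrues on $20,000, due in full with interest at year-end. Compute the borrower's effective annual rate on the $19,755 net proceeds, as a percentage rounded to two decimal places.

Amount owed after one year: 20,000 × (1 + 0.0632/365)^365 = 20,000 × 1.065234 = $21,304.68.
Effective rate on net proceeds: 21,304.68 / 19,755 − 1 = 0.078445 = 7.84%.

7.84%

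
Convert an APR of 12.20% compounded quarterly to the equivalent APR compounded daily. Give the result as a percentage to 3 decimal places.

12.020%

EAR = (1 + 0.1220/4)^4 − 1 = 0.127696.
Solve (1 + r/365)^365 = 1.127696: r/365 = 1.127696^(1/365) − 1 = 0.000329, so r = 0.120196 = 12.020%.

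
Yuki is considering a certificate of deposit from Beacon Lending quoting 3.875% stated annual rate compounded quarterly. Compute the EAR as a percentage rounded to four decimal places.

EAR = (1 + 0.03875/4)^4 − 1.
= 1.039317 − 1 = 3.9317%.

3.9317%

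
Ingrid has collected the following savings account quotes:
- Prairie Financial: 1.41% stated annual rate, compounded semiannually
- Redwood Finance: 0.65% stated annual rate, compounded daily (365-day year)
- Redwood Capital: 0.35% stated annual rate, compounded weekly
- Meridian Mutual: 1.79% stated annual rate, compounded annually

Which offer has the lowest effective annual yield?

Redwood Capital

Prairie Financial: (1 + 0.0141/2)^2 − 1 = 1.415%
Redwood Finance: (1 + 0.0065/365)^365 − 1 = 0.652%
Redwood Capital: (1 + 0.0035/52)^52 − 1 = 0.351%
Meridian Mutual: compounded annually, EAR = 1.790%
The lowest effective annual rate is Redwood Capital at 0.351%.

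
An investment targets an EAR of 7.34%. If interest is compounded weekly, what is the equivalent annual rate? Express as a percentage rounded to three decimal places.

(1 + r/52)^52 − 1 = 0.0734, so 1 + r/52 = 1.0734^(1/52).
r/52 = 0.001363, so r = 0.070879 = 7.088%.

7.088%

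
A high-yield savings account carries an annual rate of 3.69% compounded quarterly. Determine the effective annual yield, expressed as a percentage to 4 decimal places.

EAR = (1 + 0.0369/4)^4 − 1.
= 1.037414 − 1 = 3.7414%.

3.7414%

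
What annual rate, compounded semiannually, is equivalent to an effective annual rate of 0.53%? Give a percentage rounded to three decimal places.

0.529%

(1 + r/2)^2 − 1 = 0.0053, so 1 + r/2 = 1.0053^(1/2).
r/2 = 0.002646, so r = 0.005293 = 0.529%.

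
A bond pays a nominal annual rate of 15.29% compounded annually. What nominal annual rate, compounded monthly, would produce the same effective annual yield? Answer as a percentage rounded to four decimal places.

Compounded annually, EAR = nominal = 0.152900.
Solve (1 + r/12)^12 = 1.152900: r/12 = 1.152900^(1/12) − 1 = 0.011927, so r = 0.143127 = 14.3127%.

14.3127%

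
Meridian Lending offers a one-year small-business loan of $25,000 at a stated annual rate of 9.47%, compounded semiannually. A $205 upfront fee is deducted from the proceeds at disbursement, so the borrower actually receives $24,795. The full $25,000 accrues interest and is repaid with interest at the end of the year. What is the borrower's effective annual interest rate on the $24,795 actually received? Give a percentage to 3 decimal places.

10.601%

Amount owed after one year: 25,000 × (1 + 0.0947/2)^2 = 25,000 × 1.096942 = $27,423.55.
Effective rate on net proceeds: 27,423.55 / 24,795 − 1 = 0.106011 = 10.601%.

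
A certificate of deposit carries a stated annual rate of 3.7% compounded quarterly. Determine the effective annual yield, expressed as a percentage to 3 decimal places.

EAR = (1 + 0.037/4)^4 − 1.
= 1.037517 − 1 = 3.752%.

3.752%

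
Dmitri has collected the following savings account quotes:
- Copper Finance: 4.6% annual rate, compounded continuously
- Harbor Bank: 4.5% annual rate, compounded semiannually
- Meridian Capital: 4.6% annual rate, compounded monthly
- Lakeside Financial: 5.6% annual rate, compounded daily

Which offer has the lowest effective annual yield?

Copper Finance: e^0.046 − 1 = 4.707%
Harbor Bank: (1 + 0.045/2)^2 − 1 = 4.551%
Meridian Capital: (1 + 0.046/12)^12 − 1 = 4.698%
Lakeside Financial: (1 + 0.056/365)^365 − 1 = 5.759%
The lowest effective annual rate is Harbor Bank at 4.551%.

Harbor Bank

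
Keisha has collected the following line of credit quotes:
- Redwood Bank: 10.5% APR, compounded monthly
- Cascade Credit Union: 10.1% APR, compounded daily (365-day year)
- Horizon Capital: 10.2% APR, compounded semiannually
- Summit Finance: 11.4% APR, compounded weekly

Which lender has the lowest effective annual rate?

Horizon Capital

Redwood Bank: (1 + 0.105/12)^12 − 1 = 11.020%
Cascade Credit Union: (1 + 0.101/365)^365 − 1 = 10.626%
Horizon Capital: (1 + 0.102/2)^2 − 1 = 10.460%
Summit Finance: (1 + 0.114/52)^52 − 1 = 12.061%
The lowest effective annual rate is Horizon Capital at 10.460%.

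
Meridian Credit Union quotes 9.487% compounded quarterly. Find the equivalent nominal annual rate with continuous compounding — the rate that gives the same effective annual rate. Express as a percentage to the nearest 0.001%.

9.376%

EAR = (1 + 0.09487/4)^4 − 1 = 0.098299.
Equivalent continuous rate: r = ln(1 + 0.098299) = 0.093762 = 9.376%.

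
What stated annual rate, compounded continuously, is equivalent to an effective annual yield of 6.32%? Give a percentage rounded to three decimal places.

Continuous: nominal r satisfies e^r − 1 = 0.0632.
r = ln(1 + 0.0632) = ln(1.0632) = 0.061283 = 6.128%.

6.128%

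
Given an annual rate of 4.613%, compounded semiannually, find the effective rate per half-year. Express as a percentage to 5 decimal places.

2.30650%

With a nominal annual rate compounded semiannually, the periodic rate is the nominal rate divided by 2.
i = 0.04613 / 2 = 0.0230650 = 2.30650%.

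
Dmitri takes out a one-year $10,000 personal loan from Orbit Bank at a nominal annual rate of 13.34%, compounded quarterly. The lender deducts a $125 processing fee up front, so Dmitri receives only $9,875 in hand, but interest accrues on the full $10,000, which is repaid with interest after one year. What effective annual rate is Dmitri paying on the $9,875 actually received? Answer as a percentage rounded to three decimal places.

Amount owed after one year: 10,000 × (1 + 0.1334/4)^4 = 10,000 × 1.140223 = $11,402.23.
Effective rate on net proceeds: 11,402.23 / 9,875 − 1 = 0.154656 = 15.466%.

15.466%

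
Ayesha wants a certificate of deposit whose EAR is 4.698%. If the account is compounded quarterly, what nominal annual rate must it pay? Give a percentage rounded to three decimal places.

(1 + r/4)^4 − 1 = 0.04698, so 1 + r/4 = 1.04698^(1/4).
r/4 = 0.011544, so r = 0.046174 = 4.617%.

4.617%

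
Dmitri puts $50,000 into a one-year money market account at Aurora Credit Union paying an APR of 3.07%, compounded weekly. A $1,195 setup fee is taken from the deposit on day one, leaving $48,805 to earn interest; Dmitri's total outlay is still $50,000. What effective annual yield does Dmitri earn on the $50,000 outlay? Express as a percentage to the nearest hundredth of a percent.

Value after one year: 48,805 × (1 + 0.0307/52)^52 = 48,805 × 1.031167 = $50,326.09.
Effective yield on the $50,000 outlay: 50,326.09 / 50,000 − 1 = 0.006522 = 0.65%.

0.65%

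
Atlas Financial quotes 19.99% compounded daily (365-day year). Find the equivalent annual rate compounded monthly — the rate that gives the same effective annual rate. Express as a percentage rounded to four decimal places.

20.1519%

EAR = (1 + 0.1999/365)^365 − 1 = 0.221214.
Solve (1 + r/12)^12 = 1.221214: r/12 = 1.221214^(1/12) − 1 = 0.016793, so r = 0.201519 = 20.1519%.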